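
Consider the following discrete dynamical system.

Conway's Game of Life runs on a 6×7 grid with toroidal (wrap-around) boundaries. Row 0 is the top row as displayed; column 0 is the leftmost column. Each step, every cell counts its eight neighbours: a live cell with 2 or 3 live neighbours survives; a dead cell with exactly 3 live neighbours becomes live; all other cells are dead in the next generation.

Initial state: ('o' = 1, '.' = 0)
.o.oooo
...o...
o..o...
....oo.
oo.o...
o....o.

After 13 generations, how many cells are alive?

16

[0] .o.oooo
...o...
o..o...
....oo.
oo.o...
o....o.
[1] o.oo.oo
o..o.oo
...o...
ooooo.o
oo...o.
...o.o.
[2] oooo...
oo.o.o.
.......
...oooo
.....o.
...o.o.
[3] o..o...
o..oo.o
o.oo...
....ooo
...o...
.o.o..o
[4] .o.o.o.
o...o.o
ooo....
..o.ooo
o.oo..o
o..oo..
[5] .ooo.o.
...oooo
..o.o..
....oo.
o.o....
o....o.
[6] oooo...
.o....o
......o
.o..oo.
.o..oo.
o..oo..
[7] ...oo.o
.o....o
......o
o...o.o
ooo...o
o....oo
[8] ....o..
......o
......o
.......
.......
..ooo..
[9] ....oo.
.....o.
.......
.......
...o...
...oo..
[10] ...o.o.
....oo.
.......
.......
...oo..
...o.o.
[11] ...o.oo
....oo.
.......
.......
...oo..
..oo.o.
[12] ..oo..o
....ooo
.......
.......
..ooo..
..o..oo
[13] o.oo...
...oooo
.....o.
...o...
..oooo.
.o...oo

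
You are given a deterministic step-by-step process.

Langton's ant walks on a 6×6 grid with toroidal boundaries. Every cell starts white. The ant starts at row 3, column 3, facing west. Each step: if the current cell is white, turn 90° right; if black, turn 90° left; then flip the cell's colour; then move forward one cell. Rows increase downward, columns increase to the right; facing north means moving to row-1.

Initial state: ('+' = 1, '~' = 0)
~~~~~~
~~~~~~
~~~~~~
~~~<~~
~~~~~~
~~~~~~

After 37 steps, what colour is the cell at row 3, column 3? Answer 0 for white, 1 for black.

0

step 0: ~~~~~~
~~~~~~
~~~~~~
~~~<~~
~~~~~~
~~~~~~
step 1: ~~~~~~
~~~~~~
~~~^~~
~~~+~~
~~~~~~
~~~~~~
step 2: ~~~~~~
~~~~~~
~~~+>~
~~~+~~
~~~~~~
~~~~~~
step 3: ~~~~~~
~~~~~~
~~~++~
~~~+v~
~~~~~~
~~~~~~
step 4: ~~~~~~
~~~~~~
~~~++~
~~~<+~
~~~~~~
~~~~~~
step 5: ~~~~~~
~~~~~~
~~~++~
~~~~+~
~~~v~~
~~~~~~
step 6: ~~~~~~
~~~~~~
~~~++~
~~~~+~
~~<+~~
~~~~~~
step 7: ~~~~~~
~~~~~~
~~~++~
~~^~+~
~~++~~
~~~~~~
step 8: ~~~~~~
~~~~~~
~~~++~
~~+>+~
~~++~~
~~~~~~
step 9: ~~~~~~
~~~~~~
~~~++~
~~+++~
~~+v~~
~~~~~~
step 10: ~~~~~~
~~~~~~
~~~++~
~~+++~
~~+~>~
~~~~~~
step 11: ~~~~~~
~~~~~~
~~~++~
~~+++~
~~+~+~
~~~~v~
step 12: ~~~~~~
~~~~~~
~~~++~
~~+++~
~~+~+~
~~~<+~
step 13: ~~~~~~
~~~~~~
~~~++~
~~+++~
~~+^+~
~~~++~
step 14: ~~~~~~
~~~~~~
~~~++~
~~+++~
~~++>~
~~~++~
step 15: ~~~~~~
~~~~~~
~~~++~
~~++^~
~~++~~
~~~++~
step 16: ~~~~~~
~~~~~~
~~~++~
~~+<~~
~~++~~
~~~++~
step 17: ~~~~~~
~~~~~~
~~~++~
~~+~~~
~~+v~~
~~~++~
step 18: ~~~~~~
~~~~~~
~~~++~
~~+~~~
~~+~>~
~~~++~
step 19: ~~~~~~
~~~~~~
~~~++~
~~+~~~
~~+~+~
~~~+v~
step 20: ~~~~~~
~~~~~~
~~~++~
~~+~~~
~~+~+~
~~~+~>
step 21: ~~~~~v
~~~~~~
~~~++~
~~+~~~
~~+~+~
~~~+~+
step 22: ~~~~<+
~~~~~~
~~~++~
~~+~~~
~~+~+~
~~~+~+
step 23: ~~~~++
~~~~~~
~~~++~
~~+~~~
~~+~+~
~~~+^+
step 24: ~~~~++
~~~~~~
~~~++~
~~+~~~
~~+~+~
~~~++>
step 25: ~~~~++
~~~~~~
~~~++~
~~+~~~
~~+~+^
~~~++~
step 26: ~~~~++
~~~~~~
~~~++~
~~+~~~
>~+~++
~~~++~
step 27: ~~~~++
~~~~~~
~~~++~
~~+~~~
+~+~++
v~~++~
step 28: ~~~~++
~~~~~~
~~~++~
~~+~~~
+~+~++
+~~++<
step 29: ~~~~++
~~~~~~
~~~++~
~~+~~~
+~+~+^
+~~+++
step 30: ~~~~++
~~~~~~
~~~++~
~~+~~~
+~+~<~
+~~+++
step 31: ~~~~++
~~~~~~
~~~++~
~~+~~~
+~+~~~
+~~+v+
step 32: ~~~~++
~~~~~~
~~~++~
~~+~~~
+~+~~~
+~~+~>
step 33: ~~~~++
~~~~~~
~~~++~
~~+~~~
+~+~~^
+~~+~~
step 34: ~~~~++
~~~~~~
~~~++~
~~+~~~
>~+~~+
+~~+~~
step 35: ~~~~++
~~~~~~
~~~++~
^~+~~~
~~+~~+
+~~+~~
step 36: ~~~~++
~~~~~~
~~~++~
+>+~~~
~~+~~+
+~~+~~
step 37: ~~~~++
~~~~~~
~~~++~
+++~~~
~v+~~+
+~~+~~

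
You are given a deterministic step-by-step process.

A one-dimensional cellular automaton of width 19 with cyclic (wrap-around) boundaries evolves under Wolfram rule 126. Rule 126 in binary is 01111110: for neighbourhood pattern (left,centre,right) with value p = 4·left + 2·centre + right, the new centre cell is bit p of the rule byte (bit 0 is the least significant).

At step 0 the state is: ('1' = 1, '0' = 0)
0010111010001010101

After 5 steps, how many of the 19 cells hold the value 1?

t=0: 0010111010001010101
t=1: 1111101111011111111
t=2: 0000111001110000000
t=3: 0001101111011000000
t=4: 0011111001111100000
t=5: 0110001111000110000

8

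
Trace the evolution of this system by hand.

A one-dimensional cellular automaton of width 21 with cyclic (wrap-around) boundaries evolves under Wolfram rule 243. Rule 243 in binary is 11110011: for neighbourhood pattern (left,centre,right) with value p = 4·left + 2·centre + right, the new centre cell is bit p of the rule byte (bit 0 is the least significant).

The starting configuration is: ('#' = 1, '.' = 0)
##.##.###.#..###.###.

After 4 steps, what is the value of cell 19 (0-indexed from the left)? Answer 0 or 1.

0) ##.##.###.#..###.###.
1) .##.##.###.##.###.###
2) #.##.##.###.##.###.##
3) ##.##.##.###.##.###.#
4) ###.##.##.###.##.###.

1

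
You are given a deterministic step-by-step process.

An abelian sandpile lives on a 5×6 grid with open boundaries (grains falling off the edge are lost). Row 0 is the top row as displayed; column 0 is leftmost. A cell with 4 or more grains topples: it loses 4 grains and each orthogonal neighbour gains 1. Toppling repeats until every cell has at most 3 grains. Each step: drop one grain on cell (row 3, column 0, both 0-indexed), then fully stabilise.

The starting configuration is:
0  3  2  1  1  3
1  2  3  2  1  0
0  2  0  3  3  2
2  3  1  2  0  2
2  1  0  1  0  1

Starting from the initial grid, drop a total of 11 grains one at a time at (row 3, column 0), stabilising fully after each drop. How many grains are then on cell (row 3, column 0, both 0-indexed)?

3

[0] 0  3  2  1  1  3
1  2  3  2  1  0
0  2  0  3  3  2
2  3  1  2  0  2
2  1  0  1  0  1
[1] 0  3  2  1  1  3
1  2  3  2  1  0
0  2  0  3  3  2
3  3  1  2  0  2
2  1  0  1  0  1
[2] 0  3  2  1  1  3
1  2  3  2  1  0
1  3  0  3  3  2
1  0  2  2  0  2
3  2  0  1  0  1
[3] 0  3  2  1  1  3
1  2  3  2  1  0
1  3  0  3  3  2
2  0  2  2  0  2
3  2  0  1  0  1
[4] 0  3  2  1  1  3
1  2  3  2  1  0
1  3  0  3  3  2
3  0  2  2  0  2
3  2  0  1  0  1
[5] 0  3  2  1  1  3
1  2  3  2  1  0
2  3  0  3  3  2
1  1  2  2  0  2
0  3  0  1  0  1
[6] 0  3  2  1  1  3
1  2  3  2  1  0
2  3  0  3  3  2
2  1  2  2  0  2
0  3  0  1  0  1
[7] 0  3  2  1  1  3
1  2  3  2  1  0
2  3  0  3  3  2
3  1  2  2  0  2
0  3  0  1  0  1
[8] 0  3  2  1  1  3
1  2  3  2  1  0
3  3  0  3  3  2
0  2  2  2  0  2
1  3  0  1  0  1
[9] 0  3  2  1  1  3
1  2  3  2  1  0
3  3  0  3  3  2
1  2  2  2  0  2
1  3  0  1  0  1
[10] 0  3  2  1  1  3
1  2  3  2  1  0
3  3  0  3  3  2
2  2  2  2  0  2
1  3  0  1  0  1
[11] 0  3  2  1  1  3
1  2  3  2  1  0
3  3  0  3  3  2
3  2  2  2  0  2
1  3  0  1  0  1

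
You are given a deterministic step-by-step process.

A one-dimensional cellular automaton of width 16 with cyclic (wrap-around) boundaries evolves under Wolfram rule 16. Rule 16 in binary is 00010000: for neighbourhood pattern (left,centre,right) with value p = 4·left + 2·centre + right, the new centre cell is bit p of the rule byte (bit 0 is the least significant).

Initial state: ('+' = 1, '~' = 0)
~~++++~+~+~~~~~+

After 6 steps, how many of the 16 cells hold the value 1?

2

step 0: ~~++++~+~+~~~~~+
step 1: +~~~~~~~~~+~~~~~
step 2: ~+~~~~~~~~~+~~~~
step 3: ~~+~~~~~~~~~+~~~
step 4: ~~~+~~~~~~~~~+~~
step 5: ~~~~+~~~~~~~~~+~
step 6: ~~~~~+~~~~~~~~~+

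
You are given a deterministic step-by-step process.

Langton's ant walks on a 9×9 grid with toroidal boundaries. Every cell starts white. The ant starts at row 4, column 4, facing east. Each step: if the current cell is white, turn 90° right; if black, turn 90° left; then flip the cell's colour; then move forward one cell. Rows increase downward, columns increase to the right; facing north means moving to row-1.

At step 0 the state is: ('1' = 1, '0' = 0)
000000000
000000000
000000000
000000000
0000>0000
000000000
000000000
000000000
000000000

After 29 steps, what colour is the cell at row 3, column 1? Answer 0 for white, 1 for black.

1

t=0: 000000000
000000000
000000000
000000000
0000>0000
000000000
000000000
000000000
000000000
t=1: 000000000
000000000
000000000
000000000
000010000
0000v0000
000000000
000000000
000000000
t=2: 000000000
000000000
000000000
000000000
000010000
000<10000
000000000
000000000
000000000
t=3: 000000000
000000000
000000000
000000000
000^10000
000110000
000000000
000000000
000000000
t=4: 000000000
000000000
000000000
000000000
0001>0000
000110000
000000000
000000000
000000000
t=5: 000000000
000000000
000000000
0000^0000
000100000
000110000
000000000
000000000
000000000
t=6: 000000000
000000000
000000000
00001>000
000100000
000110000
000000000
000000000
000000000
t=7: 000000000
000000000
000000000
000011000
00010v000
000110000
000000000
000000000
000000000
t=8: 000000000
000000000
000000000
000011000
0001<1000
000110000
000000000
000000000
000000000
t=9: 000000000
000000000
000000000
0000^1000
000111000
000110000
000000000
000000000
000000000
t=10: 000000000
000000000
000000000
000<01000
000111000
000110000
000000000
000000000
000000000
t=11: 000000000
000000000
000^00000
000101000
000111000
000110000
000000000
000000000
000000000
t=12: 000000000
000000000
0001>0000
000101000
000111000
000110000
000000000
000000000
000000000
t=13: 000000000
000000000
000110000
0001v1000
000111000
000110000
000000000
000000000
000000000
t=14: 000000000
000000000
000110000
000<11000
000111000
000110000
000000000
000000000
000000000
t=15: 000000000
000000000
000110000
000011000
000v11000
000110000
000000000
000000000
000000000
t=16: 000000000
000000000
000110000
000011000
0000>1000
000110000
000000000
000000000
000000000
t=17: 000000000
000000000
000110000
0000^1000
000001000
000110000
000000000
000000000
000000000
t=18: 000000000
000000000
000110000
000<01000
000001000
000110000
000000000
000000000
000000000
t=19: 000000000
000000000
000^10000
000101000
000001000
000110000
000000000
000000000
000000000
t=20: 000000000
000000000
00<010000
000101000
000001000
000110000
000000000
000000000
000000000
t=21: 000000000
00^000000
001010000
000101000
000001000
000110000
000000000
000000000
000000000
t=22: 000000000
001>00000
001010000
000101000
000001000
000110000
000000000
000000000
000000000
t=23: 000000000
001100000
001v10000
000101000
000001000
000110000
000000000
000000000
000000000
t=24: 000000000
001100000
00<110000
000101000
000001000
000110000
000000000
000000000
000000000
t=25: 000000000
001100000
000110000
00v101000
000001000
000110000
000000000
000000000
000000000
t=26: 000000000
001100000
000110000
0<1101000
000001000
000110000
000000000
000000000
000000000
t=27: 000000000
001100000
0^0110000
011101000
000001000
000110000
000000000
000000000
000000000
t=28: 000000000
001100000
01>110000
011101000
000001000
000110000
000000000
000000000
000000000
t=29: 000000000
001100000
011110000
01v101000
000001000
000110000
000000000
000000000
000000000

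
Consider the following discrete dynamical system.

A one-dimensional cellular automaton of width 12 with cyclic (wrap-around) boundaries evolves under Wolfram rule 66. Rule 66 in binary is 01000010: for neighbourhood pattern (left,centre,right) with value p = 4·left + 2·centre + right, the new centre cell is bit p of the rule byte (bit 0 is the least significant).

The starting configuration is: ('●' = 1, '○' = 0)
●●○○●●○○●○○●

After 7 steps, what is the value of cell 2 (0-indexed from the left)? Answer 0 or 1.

0

step 0: ●●○○●●○○●○○●
step 1: ○●○●○●○●○○●○
step 2: ●○○○○○○○○●○○
step 3: ○○○○○○○○●○○●
step 4: ○○○○○○○●○○●○
step 5: ○○○○○○●○○●○○
step 6: ○○○○○●○○●○○○
step 7: ○○○○●○○●○○○○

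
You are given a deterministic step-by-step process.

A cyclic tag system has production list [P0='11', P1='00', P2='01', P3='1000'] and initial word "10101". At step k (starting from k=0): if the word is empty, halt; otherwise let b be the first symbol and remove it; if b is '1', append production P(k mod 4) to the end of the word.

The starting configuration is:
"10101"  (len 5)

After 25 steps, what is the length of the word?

12

step 0: "10101"  (len 5)
step 1: "010111"  (len 6)
step 2: "10111"  (len 5)
step 3: "011101"  (len 6)
step 4: "11101"  (len 5)
step 5: "110111"  (len 6)
step 6: "1011100"  (len 7)
step 7: "01110001"  (len 8)
step 8: "1110001"  (len 7)
step 9: "11000111"  (len 8)
step 10: "100011100"  (len 9)
step 11: "0001110001"  (len 10)
step 12: "001110001"  (len 9)
step 13: "01110001"  (len 8)
step 14: "1110001"  (len 7)
step 15: "11000101"  (len 8)
step 16: "10001011000"  (len 11)
step 17: "000101100011"  (len 12)
step 18: "00101100011"  (len 11)
step 19: "0101100011"  (len 10)
step 20: "101100011"  (len 9)
step 21: "0110001111"  (len 10)
step 22: "110001111"  (len 9)
step 23: "1000111101"  (len 10)
step 24: "0001111011000"  (len 13)
step 25: "001111011000"  (len 12)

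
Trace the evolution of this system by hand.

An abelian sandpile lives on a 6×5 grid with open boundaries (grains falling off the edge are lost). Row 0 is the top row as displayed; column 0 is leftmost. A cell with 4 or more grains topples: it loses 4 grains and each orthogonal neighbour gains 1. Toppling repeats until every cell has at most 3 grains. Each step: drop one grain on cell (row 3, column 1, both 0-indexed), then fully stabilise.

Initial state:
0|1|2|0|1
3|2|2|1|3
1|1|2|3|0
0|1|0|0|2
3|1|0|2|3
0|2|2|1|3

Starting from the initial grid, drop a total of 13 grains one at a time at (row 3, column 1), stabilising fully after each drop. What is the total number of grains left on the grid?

53

k=0  0|1|2|0|1
3|2|2|1|3
1|1|2|3|0
0|1|0|0|2
3|1|0|2|3
0|2|2|1|3
k=1  0|1|2|0|1
3|2|2|1|3
1|1|2|3|0
0|2|0|0|2
3|1|0|2|3
0|2|2|1|3
k=2  0|1|2|0|1
3|2|2|1|3
1|1|2|3|0
0|3|0|0|2
3|1|0|2|3
0|2|2|1|3
k=3  0|1|2|0|1
3|2|2|1|3
1|2|2|3|0
1|0|1|0|2
3|2|0|2|3
0|2|2|1|3
k=4  0|1|2|0|1
3|2|2|1|3
1|2|2|3|0
1|1|1|0|2
3|2|0|2|3
0|2|2|1|3
k=5  0|1|2|0|1
3|2|2|1|3
1|2|2|3|0
1|2|1|0|2
3|2|0|2|3
0|2|2|1|3
k=6  0|1|2|0|1
3|2|2|1|3
1|2|2|3|0
1|3|1|0|2
3|2|0|2|3
0|2|2|1|3
k=7  0|1|2|0|1
3|2|2|1|3
1|3|2|3|0
2|0|2|0|2
3|3|0|2|3
0|2|2|1|3
k=8  0|1|2|0|1
3|2|2|1|3
1|3|2|3|0
2|1|2|0|2
3|3|0|2|3
0|2|2|1|3
k=9  0|1|2|0|1
3|2|2|1|3
1|3|2|3|0
2|2|2|0|2
3|3|0|2|3
0|2|2|1|3
k=10  0|1|2|0|1
3|2|2|1|3
1|3|2|3|0
2|3|2|0|2
3|3|0|2|3
0|2|2|1|3
k=11  0|1|2|0|1
3|3|2|1|3
3|0|3|3|0
0|3|3|0|2
1|1|1|2|3
1|3|2|1|3
k=12  0|1|2|0|1
3|3|3|2|3
3|2|1|0|1
1|1|1|2|2
1|2|2|2|3
1|3|2|1|3
k=13  0|1|2|0|1
3|3|3|2|3
3|2|1|0|1
1|2|1|2|2
1|2|2|2|3
1|3|2|1|3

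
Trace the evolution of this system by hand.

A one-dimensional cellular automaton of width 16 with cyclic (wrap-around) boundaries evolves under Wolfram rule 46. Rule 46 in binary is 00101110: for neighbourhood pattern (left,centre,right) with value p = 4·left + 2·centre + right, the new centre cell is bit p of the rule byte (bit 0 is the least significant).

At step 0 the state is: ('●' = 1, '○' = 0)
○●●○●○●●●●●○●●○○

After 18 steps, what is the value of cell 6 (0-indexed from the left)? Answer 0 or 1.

k=0  ○●●○●○●●●●●○●●○○
k=1  ●●○●●●●○○○○●●○○○
k=2  ●○●●○○○○○○●●○○○●
k=3  ○●●○○○○○○●●○○○●●
k=4  ●●○○○○○○●●○○○●●○
k=5  ●○○○○○○●●○○○●●○●
k=6  ○○○○○○●●○○○●●○●●
k=7  ○○○○○●●○○○●●○●●○
k=8  ○○○○●●○○○●●○●●○○
k=9  ○○○●●○○○●●○●●○○○
k=10  ○○●●○○○●●○●●○○○○
k=11  ○●●○○○●●○●●○○○○○
k=12  ●●○○○●●○●●○○○○○○
k=13  ●○○○●●○●●○○○○○○●
k=14  ○○○●●○●●○○○○○○●●
k=15  ○○●●○●●○○○○○○●●○
k=16  ○●●○●●○○○○○○●●○○
k=17  ●●○●●○○○○○○●●○○○
k=18  ●○●●○○○○○○●●○○○●

0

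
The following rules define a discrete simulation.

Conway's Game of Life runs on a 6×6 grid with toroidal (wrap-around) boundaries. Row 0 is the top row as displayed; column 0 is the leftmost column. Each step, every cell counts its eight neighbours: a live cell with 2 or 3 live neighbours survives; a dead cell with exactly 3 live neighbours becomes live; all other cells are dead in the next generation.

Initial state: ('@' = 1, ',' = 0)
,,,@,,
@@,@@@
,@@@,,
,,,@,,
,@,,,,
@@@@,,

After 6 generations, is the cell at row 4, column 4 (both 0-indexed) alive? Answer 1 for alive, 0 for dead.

k=0  ,,,@,,
@@,@@@
,@@@,,
,,,@,,
,@,,,,
@@@@,,
k=1  ,,,,,,
@@,,,@
,@,,,@
,@,@,,
@@,@,,
@@,@,,
k=2  ,,@,,@
,@,,,@
,@,,@@
,@,,@,
,,,@@,
@@,,,,
k=3  ,,@,,@
,@@,,@
,@@,@@
@,@,,,
@@@@@@
@@@@@@
k=4  ,,,,,,
,,,,,@
,,,,@@
,,,,,,
,,,,,,
,,,,,,
k=5  ,,,,,,
,,,,@@
,,,,@@
,,,,,,
,,,,,,
,,,,,,
k=6  ,,,,,,
,,,,@@
,,,,@@
,,,,,,
,,,,,,
,,,,,,

0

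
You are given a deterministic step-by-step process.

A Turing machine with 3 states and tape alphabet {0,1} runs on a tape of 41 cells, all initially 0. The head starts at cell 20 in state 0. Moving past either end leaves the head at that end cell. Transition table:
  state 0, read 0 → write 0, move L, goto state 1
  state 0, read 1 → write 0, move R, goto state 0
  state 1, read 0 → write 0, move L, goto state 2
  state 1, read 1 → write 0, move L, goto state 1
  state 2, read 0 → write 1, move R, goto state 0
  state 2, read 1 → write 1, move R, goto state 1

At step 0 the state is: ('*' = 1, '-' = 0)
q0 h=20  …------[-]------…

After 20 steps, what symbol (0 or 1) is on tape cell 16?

0

t=0: q0 h=20  …------[-]------…
t=1: q1 h=19  …------[-]------…
t=2: q2 h=18  …------[-]------…
t=3: q0 h=19  …-----*[-]------…
t=4: q1 h=18  …------[*]------…
t=5: q1 h=17  …------[-]------…
t=6: q2 h=16  …------[-]------…
t=7: q0 h=17  …-----*[-]------…
t=8: q1 h=16  …------[*]------…
t=9: q1 h=15  …------[-]------…
t=10: q2 h=14  …------[-]------…
t=11: q0 h=15  …-----*[-]------…
t=12: q1 h=14  …------[*]------…
t=13: q1 h=13  …------[-]------…
t=14: q2 h=12  …------[-]------…
t=15: q0 h=13  …-----*[-]------…
t=16: q1 h=12  …------[*]------…
t=17: q1 h=11  …------[-]------…
t=18: q2 h=10  …------[-]------…
t=19: q0 h=11  …-----*[-]------…
t=20: q1 h=10  …------[*]------…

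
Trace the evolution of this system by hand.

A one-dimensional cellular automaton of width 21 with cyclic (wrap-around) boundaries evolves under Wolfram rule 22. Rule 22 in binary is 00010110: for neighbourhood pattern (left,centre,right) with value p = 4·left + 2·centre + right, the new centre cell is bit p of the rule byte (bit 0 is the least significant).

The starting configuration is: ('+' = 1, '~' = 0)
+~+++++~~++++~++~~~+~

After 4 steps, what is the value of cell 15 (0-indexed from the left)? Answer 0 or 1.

1

k=0  +~+++++~~++++~++~~~+~
k=1  +~~~~~~++~~~~~~~+~++~
k=2  ++~~~~+~~+~~~~~++~~~~
k=3  ~~+~~++++++~~~+~~+~~+
k=4  +++++~~~~~~+~++++++++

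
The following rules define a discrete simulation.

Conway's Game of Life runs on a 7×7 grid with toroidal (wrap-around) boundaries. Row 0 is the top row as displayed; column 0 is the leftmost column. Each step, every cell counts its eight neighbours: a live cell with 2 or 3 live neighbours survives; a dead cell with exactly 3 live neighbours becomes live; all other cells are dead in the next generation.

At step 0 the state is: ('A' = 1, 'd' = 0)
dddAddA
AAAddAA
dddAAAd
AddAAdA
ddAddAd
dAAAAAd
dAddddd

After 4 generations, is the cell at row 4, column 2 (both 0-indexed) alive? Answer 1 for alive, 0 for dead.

0

k=0  dddAddA
AAAddAA
dddAAAd
AddAAdA
ddAddAd
dAAAAAd
dAddddd
k=1  dddddAA
AAAdddd
ddddddd
ddAdddA
Adddddd
dAdAAAd
AAdddAd
k=2  ddAddAd
AAddddA
AdAdddd
ddddddd
AAAAAAA
dAAdAAd
AAAdddd
k=3  ddAdddd
AdAdddA
AdddddA
ddddAAd
AdddddA
ddddddd
AdddAAA
k=4  dddAddd
AdddddA
AAddddd
dddddAd
dddddAA
ddddddd
dddddAA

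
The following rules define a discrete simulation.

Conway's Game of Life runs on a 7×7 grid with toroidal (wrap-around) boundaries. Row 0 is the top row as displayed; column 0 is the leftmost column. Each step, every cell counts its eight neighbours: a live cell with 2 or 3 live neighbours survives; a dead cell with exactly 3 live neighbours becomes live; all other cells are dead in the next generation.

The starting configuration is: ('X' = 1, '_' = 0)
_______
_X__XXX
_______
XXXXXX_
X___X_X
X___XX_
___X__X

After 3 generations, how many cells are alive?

16

k=0  _______
_X__XXX
_______
XXXXXX_
X___X_X
X___XX_
___X__X
k=1  X___X_X
_____X_
_______
XXXXXX_
__X____
X__XX__
____XXX
k=2  X___X__
_____XX
_XXX_XX
_XXXX__
X____XX
___XX_X
_______
k=3  _____XX
_XXX___
_X____X
_______
XX____X
X___X_X
___XXX_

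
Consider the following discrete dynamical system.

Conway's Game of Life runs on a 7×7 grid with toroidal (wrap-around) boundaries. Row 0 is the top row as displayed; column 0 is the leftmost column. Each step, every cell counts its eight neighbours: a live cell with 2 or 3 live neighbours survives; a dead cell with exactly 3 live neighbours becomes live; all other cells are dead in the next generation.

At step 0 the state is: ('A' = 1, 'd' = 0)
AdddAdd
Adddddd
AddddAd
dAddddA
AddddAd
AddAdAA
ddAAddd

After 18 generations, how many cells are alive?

20

[0] AdddAdd
Adddddd
AddddAd
dAddddA
AddddAd
AddAdAA
ddAAddd
[1] dAdAddd
AAddddd
AAddddd
dAdddAd
dAddAAd
AAAAdAd
AAAAdAd
[2] dddAAdA
ddddddd
ddAdddA
dAAdAAA
dddAdAd
dddddAd
ddddddd
[3] ddddddd
dddAdAd
AAAAddA
AAAdAdA
ddAAddd
ddddAdd
ddddAAd
[4] dddddAd
AAdAAdA
ddddddd
ddddAAA
AdAdAAd
ddddAAd
ddddAAd
[5] AddAddd
AdddAAA
dddAddd
dddAAdA
ddddddd
ddddddd
ddddddA
[6] AdddAdd
AddAAAA
AddAddd
dddAAdd
ddddddd
ddddddd
ddddddd
[7] AddAAdd
AAdAdAd
AdAdddd
dddAAdd
ddddddd
ddddddd
ddddddd
[8] AAAAAdA
AddAddd
AdAdddA
dddAddd
ddddddd
ddddddd
ddddddd
[9] AAAAAdA
ddddAAd
AAAAddA
ddddddd
ddddddd
ddddddd
AAAAddd
[10] ddddddA
ddddddd
AAAAAAA
AAAdddd
ddddddd
dAAdddd
ddddAdA
[11] dddddAd
dAAAAdd
dddAAAA
ddddAAd
Adddddd
ddddddd
AddddAd
[12] dAAAdAA
ddAdddA
ddddddA
dddAddd
ddddddd
ddddddA
ddddddA
[13] dAAAdAA
dAAAddA
ddddddd
ddddddd
ddddddd
ddddddd
ddAdddA
[14] ddddAAA
dAdAAAA
ddAdddd
ddddddd
ddddddd
ddddddd
AAAAdAA
[15] ddddddd
AdAAddA
ddAAAAd
ddddddd
ddddddd
AAAdddA
AAAAddd
[16] ddddddA
dAAddAA
dAAdAAA
dddAAdd
AAddddd
dddAddA
dddAddA
[17] ddAdddA
dAAAAdd
dAddddA
dddAAdA
AdAAAdd
ddAdddA
AddddAA
[18] ddAdAdA
dAdAdAd
dAddddd
dAddAdA
AAAdAdA
ddAdAdd
AAdddAd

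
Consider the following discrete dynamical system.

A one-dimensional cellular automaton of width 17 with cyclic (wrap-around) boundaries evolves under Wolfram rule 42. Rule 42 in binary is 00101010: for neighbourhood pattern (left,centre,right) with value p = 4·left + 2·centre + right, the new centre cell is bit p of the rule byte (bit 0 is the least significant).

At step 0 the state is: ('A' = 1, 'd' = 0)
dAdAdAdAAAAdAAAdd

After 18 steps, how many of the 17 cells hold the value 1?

t=0: dAdAdAdAAAAdAAAdd
t=1: AdAdAdAAdddAAdddd
t=2: dAdAdAAdddAAddddA
t=3: AdAdAAdddAAddddAd
t=4: dAdAAdddAAddddAdA
t=5: AdAAdddAAddddAdAd
t=6: dAAdddAAddddAdAdA
t=7: AAdddAAddddAdAdAd
t=8: AdddAAddddAdAdAdA
t=9: dddAAddddAdAdAdAA
t=10: ddAAddddAdAdAdAAd
t=11: dAAddddAdAdAdAAdd
t=12: AAddddAdAdAdAAddd
t=13: AddddAdAdAdAAdddA
t=14: ddddAdAdAdAAdddAA
t=15: dddAdAdAdAAdddAAd
t=16: ddAdAdAdAAdddAAdd
t=17: dAdAdAdAAdddAAddd
t=18: AdAdAdAAdddAAdddd

7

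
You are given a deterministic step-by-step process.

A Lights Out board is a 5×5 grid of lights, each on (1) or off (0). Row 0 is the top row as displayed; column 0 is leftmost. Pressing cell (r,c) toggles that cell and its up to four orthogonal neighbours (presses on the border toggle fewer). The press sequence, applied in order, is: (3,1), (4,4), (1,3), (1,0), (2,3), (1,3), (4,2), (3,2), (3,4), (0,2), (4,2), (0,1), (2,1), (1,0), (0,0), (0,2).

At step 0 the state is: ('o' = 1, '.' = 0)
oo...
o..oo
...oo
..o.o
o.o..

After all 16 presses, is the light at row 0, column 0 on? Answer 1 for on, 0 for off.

[0] oo...
o..oo
...oo
..o.o
o.o..
[1] oo...
o..oo
.o.oo
oo..o
ooo..
[2] oo...
o..oo
.o.oo
oo...
ooooo
[3] oo.o.
o.o..
.o..o
oo...
ooooo
[4] .o.o.
.oo..
oo..o
oo...
ooooo
[5] .o.o.
.ooo.
oooo.
oo.o.
ooooo
[6] .o...
.o..o
ooo..
oo.o.
ooooo
[7] .o...
.o..o
ooo..
oooo.
o...o
[8] .o...
.o..o
oo...
o....
o.o.o
[9] .o...
.o..o
oo..o
o..oo
o.o..
[10] ..oo.
.oo.o
oo..o
o..oo
o.o..
[11] ..oo.
.oo.o
oo..o
o.ooo
oo.o.
[12] oo.o.
..o.o
oo..o
o.ooo
oo.o.
[13] oo.o.
.oo.o
..o.o
ooooo
oo.o.
[14] .o.o.
o.o.o
o.o.o
ooooo
oo.o.
[15] o..o.
..o.o
o.o.o
ooooo
oo.o.
[16] ooo..
....o
o.o.o
ooooo
oo.o.

1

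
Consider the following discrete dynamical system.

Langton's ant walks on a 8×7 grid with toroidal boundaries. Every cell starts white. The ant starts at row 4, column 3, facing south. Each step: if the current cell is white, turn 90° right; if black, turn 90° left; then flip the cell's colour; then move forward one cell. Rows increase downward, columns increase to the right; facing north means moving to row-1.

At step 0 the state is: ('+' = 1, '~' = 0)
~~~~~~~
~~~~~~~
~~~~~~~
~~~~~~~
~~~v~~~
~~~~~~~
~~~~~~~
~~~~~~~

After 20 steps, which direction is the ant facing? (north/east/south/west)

0) ~~~~~~~
~~~~~~~
~~~~~~~
~~~~~~~
~~~v~~~
~~~~~~~
~~~~~~~
~~~~~~~
1) ~~~~~~~
~~~~~~~
~~~~~~~
~~~~~~~
~~<+~~~
~~~~~~~
~~~~~~~
~~~~~~~
2) ~~~~~~~
~~~~~~~
~~~~~~~
~~^~~~~
~~++~~~
~~~~~~~
~~~~~~~
~~~~~~~
3) ~~~~~~~
~~~~~~~
~~~~~~~
~~+>~~~
~~++~~~
~~~~~~~
~~~~~~~
~~~~~~~
4) ~~~~~~~
~~~~~~~
~~~~~~~
~~++~~~
~~+v~~~
~~~~~~~
~~~~~~~
~~~~~~~
5) ~~~~~~~
~~~~~~~
~~~~~~~
~~++~~~
~~+~>~~
~~~~~~~
~~~~~~~
~~~~~~~
6) ~~~~~~~
~~~~~~~
~~~~~~~
~~++~~~
~~+~+~~
~~~~v~~
~~~~~~~
~~~~~~~
7) ~~~~~~~
~~~~~~~
~~~~~~~
~~++~~~
~~+~+~~
~~~<+~~
~~~~~~~
~~~~~~~
8) ~~~~~~~
~~~~~~~
~~~~~~~
~~++~~~
~~+^+~~
~~~++~~
~~~~~~~
~~~~~~~
9) ~~~~~~~
~~~~~~~
~~~~~~~
~~++~~~
~~++>~~
~~~++~~
~~~~~~~
~~~~~~~
10) ~~~~~~~
~~~~~~~
~~~~~~~
~~++^~~
~~++~~~
~~~++~~
~~~~~~~
~~~~~~~
11) ~~~~~~~
~~~~~~~
~~~~~~~
~~+++>~
~~++~~~
~~~++~~
~~~~~~~
~~~~~~~
12) ~~~~~~~
~~~~~~~
~~~~~~~
~~++++~
~~++~v~
~~~++~~
~~~~~~~
~~~~~~~
13) ~~~~~~~
~~~~~~~
~~~~~~~
~~++++~
~~++<+~
~~~++~~
~~~~~~~
~~~~~~~
14) ~~~~~~~
~~~~~~~
~~~~~~~
~~++^+~
~~++++~
~~~++~~
~~~~~~~
~~~~~~~
15) ~~~~~~~
~~~~~~~
~~~~~~~
~~+<~+~
~~++++~
~~~++~~
~~~~~~~
~~~~~~~
16) ~~~~~~~
~~~~~~~
~~~~~~~
~~+~~+~
~~+v++~
~~~++~~
~~~~~~~
~~~~~~~
17) ~~~~~~~
~~~~~~~
~~~~~~~
~~+~~+~
~~+~>+~
~~~++~~
~~~~~~~
~~~~~~~
18) ~~~~~~~
~~~~~~~
~~~~~~~
~~+~^+~
~~+~~+~
~~~++~~
~~~~~~~
~~~~~~~
19) ~~~~~~~
~~~~~~~
~~~~~~~
~~+~+>~
~~+~~+~
~~~++~~
~~~~~~~
~~~~~~~
20) ~~~~~~~
~~~~~~~
~~~~~^~
~~+~+~~
~~+~~+~
~~~++~~
~~~~~~~
~~~~~~~

north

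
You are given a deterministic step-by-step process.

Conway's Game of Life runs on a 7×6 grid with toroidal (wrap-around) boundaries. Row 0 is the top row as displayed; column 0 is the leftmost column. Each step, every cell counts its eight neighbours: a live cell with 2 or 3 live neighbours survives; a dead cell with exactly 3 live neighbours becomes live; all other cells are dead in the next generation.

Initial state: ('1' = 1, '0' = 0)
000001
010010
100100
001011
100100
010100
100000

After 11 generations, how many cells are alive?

[0] 000001
010010
100100
001011
100100
010100
100000
[1] 100001
100011
111100
111011
110101
111000
100000
[2] 010010
001110
000000
000000
000100
001000
000000
[3] 001010
001110
000100
000000
000000
000000
000000
[4] 001010
001010
001110
000000
000000
000000
000000
[5] 000000
011011
001010
000100
000000
000000
000000
[6] 000000
011011
011011
000100
000000
000000
000000
[7] 000000
011011
010001
001110
000000
000000
000000
[8] 000000
011011
010001
001110
000100
000000
000000
[9] 000000
011011
010001
001110
001110
000000
000000
[10] 000000
011011
010001
010001
001010
000100
000000
[11] 000000
011011
010001
011011
001110
000100
000000

14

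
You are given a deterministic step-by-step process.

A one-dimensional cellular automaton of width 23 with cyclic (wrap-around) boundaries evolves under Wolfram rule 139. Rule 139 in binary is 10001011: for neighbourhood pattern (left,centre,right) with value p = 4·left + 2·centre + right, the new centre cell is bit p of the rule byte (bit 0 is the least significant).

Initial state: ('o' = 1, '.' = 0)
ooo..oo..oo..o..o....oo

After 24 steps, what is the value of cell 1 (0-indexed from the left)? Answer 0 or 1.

0) ooo..oo..oo..o..o....oo
1) oo..oo..oo..o..o..ooooo
2) o..oo..oo..o..o..oooooo
3) ..oo..oo..o..o..ooooooo
4) .oo..oo..o..o..ooooooo.
5) oo..oo..o..o..ooooooo..
6) o..oo..o..o..ooooooo..o
7) ..oo..o..o..ooooooo..oo
8) .oo..o..o..ooooooo..oo.
9) oo..o..o..ooooooo..oo..
10) o..o..o..ooooooo..oo..o
11) ..o..o..ooooooo..oo..oo
12) .o..o..ooooooo..oo..oo.
13) o..o..ooooooo..oo..oo..
14) ..o..ooooooo..oo..oo..o
15) .o..ooooooo..oo..oo..o.
16) o..ooooooo..oo..oo..o..
17) ..ooooooo..oo..oo..o..o
18) .ooooooo..oo..oo..o..o.
19) ooooooo..oo..oo..o..o..
20) oooooo..oo..oo..o..o..o
21) ooooo..oo..oo..o..o..oo
22) oooo..oo..oo..o..o..ooo
23) ooo..oo..oo..o..o..oooo
24) oo..oo..oo..o..o..ooooo

1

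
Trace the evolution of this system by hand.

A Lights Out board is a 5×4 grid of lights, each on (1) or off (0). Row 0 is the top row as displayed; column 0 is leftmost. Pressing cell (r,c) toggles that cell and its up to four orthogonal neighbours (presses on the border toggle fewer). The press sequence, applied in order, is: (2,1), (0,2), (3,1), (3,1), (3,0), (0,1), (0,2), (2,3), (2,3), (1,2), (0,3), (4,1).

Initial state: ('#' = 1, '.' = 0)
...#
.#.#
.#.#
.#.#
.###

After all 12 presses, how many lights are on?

k=0  ...#
.#.#
.#.#
.#.#
.###
k=1  ...#
...#
#.##
...#
.###
k=2  .##.
..##
#.##
...#
.###
k=3  .##.
..##
####
####
..##
k=4  .##.
..##
#.##
...#
.###
k=5  .##.
..##
..##
##.#
####
k=6  #...
.###
..##
##.#
####
k=7  ####
.#.#
..##
##.#
####
k=8  ####
.#..
....
##..
####
k=9  ####
.#.#
..##
##.#
####
k=10  ##.#
..#.
...#
##.#
####
k=11  ###.
..##
...#
##.#
####
k=12  ###.
..##
...#
#..#
...#

9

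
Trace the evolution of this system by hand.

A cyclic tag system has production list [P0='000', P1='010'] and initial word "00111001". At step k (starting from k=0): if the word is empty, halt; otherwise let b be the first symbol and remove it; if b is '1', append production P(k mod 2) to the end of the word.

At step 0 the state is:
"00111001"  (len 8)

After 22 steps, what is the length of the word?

4

0) "00111001"  (len 8)
1) "0111001"  (len 7)
2) "111001"  (len 6)
3) "11001000"  (len 8)
4) "1001000010"  (len 10)
5) "001000010000"  (len 12)
6) "01000010000"  (len 11)
7) "1000010000"  (len 10)
8) "000010000010"  (len 12)
9) "00010000010"  (len 11)
10) "0010000010"  (len 10)
11) "010000010"  (len 9)
12) "10000010"  (len 8)
13) "0000010000"  (len 10)
14) "000010000"  (len 9)
15) "00010000"  (len 8)
16) "0010000"  (len 7)
17) "010000"  (len 6)
18) "10000"  (len 5)
19) "0000000"  (len 7)
20) "000000"  (len 6)
21) "00000"  (len 5)
22) "0000"  (len 4)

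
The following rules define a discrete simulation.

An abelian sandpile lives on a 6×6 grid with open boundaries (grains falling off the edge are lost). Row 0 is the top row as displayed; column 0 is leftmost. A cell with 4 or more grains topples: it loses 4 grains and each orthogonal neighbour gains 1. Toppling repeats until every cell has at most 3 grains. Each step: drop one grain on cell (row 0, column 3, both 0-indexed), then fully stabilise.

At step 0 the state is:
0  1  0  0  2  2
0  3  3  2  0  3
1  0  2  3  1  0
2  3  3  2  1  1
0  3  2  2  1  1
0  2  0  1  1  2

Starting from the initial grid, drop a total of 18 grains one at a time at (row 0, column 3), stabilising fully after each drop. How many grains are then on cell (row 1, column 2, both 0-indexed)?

0) 0  1  0  0  2  2
0  3  3  2  0  3
1  0  2  3  1  0
2  3  3  2  1  1
0  3  2  2  1  1
0  2  0  1  1  2
1) 0  1  0  1  2  2
0  3  3  2  0  3
1  0  2  3  1  0
2  3  3  2  1  1
0  3  2  2  1  1
0  2  0  1  1  2
2) 0  1  0  2  2  2
0  3  3  2  0  3
1  0  2  3  1  0
2  3  3  2  1  1
0  3  2  2  1  1
0  2  0  1  1  2
3) 0  1  0  3  2  2
0  3  3  2  0  3
1  0  2  3  1  0
2  3  3  2  1  1
0  3  2  2  1  1
0  2  0  1  1  2
4) 0  1  1  0  3  2
0  3  3  3  0  3
1  0  2  3  1  0
2  3  3  2  1  1
0  3  2  2  1  1
0  2  0  1  1  2
5) 0  1  1  1  3  2
0  3  3  3  0  3
1  0  2  3  1  0
2  3  3  2  1  1
0  3  2  2  1  1
0  2  0  1  1  2
6) 0  1  1  2  3  2
0  3  3  3  0  3
1  0  2  3  1  0
2  3  3  2  1  1
0  3  2  2  1  1
0  2  0  1  1  2
7) 0  1  1  3  3  2
0  3  3  3  0  3
1  0  2  3  1  0
2  3  3  2  1  1
0  3  2  2  1  1
0  2  0  1  1  2
8) 0  2  3  2  0  3
1  0  2  2  2  3
1  3  1  2  2  0
3  1  3  1  2  1
1  1  1  0  2  1
0  3  1  2  1  2
9) 0  2  3  3  0  3
1  0  2  2  2  3
1  3  1  2  2  0
3  1  3  1  2  1
1  1  1  0  2  1
0  3  1  2  1  2
10) 0  3  0  1  1  3
1  0  3  3  2  3
1  3  1  2  2  0
3  1  3  1  2  1
1  1  1  0  2  1
0  3  1  2  1  2
11) 0  3  0  2  1  3
1  0  3  3  2  3
1  3  1  2  2  0
3  1  3  1  2  1
1  1  1  0  2  1
0  3  1  2  1  2
12) 0  3  0  3  1  3
1  0  3  3  2  3
1  3  1  2  2  0
3  1  3  1  2  1
1  1  1  0  2  1
0  3  1  2  1  2
13) 0  3  2  1  2  3
1  1  0  1  3  3
1  3  2  3  2  0
3  1  3  1  2  1
1  1  1  0  2  1
0  3  1  2  1  2
14) 0  3  2  2  2  3
1  1  0  1  3  3
1  3  2  3  2  0
3  1  3  1  2  1
1  1  1  0  2  1
0  3  1  2  1  2
15) 0  3  2  3  2  3
1  1  0  1  3  3
1  3  2  3  2  0
3  1  3  1  2  1
1  1  1  0  2  1
0  3  1  2  1  2
16) 0  3  3  0  3  3
1  1  0  2  3  3
1  3  2  3  2  0
3  1  3  1  2  1
1  1  1  0  2  1
0  3  1  2  1  2
17) 0  3  3  1  3  3
1  1  0  2  3  3
1  3  2  3  2  0
3  1  3  1  2  1
1  1  1  0  2  1
0  3  1  2  1  2
18) 0  3  3  2  3  3
1  1  0  2  3  3
1  3  2  3  2  0
3  1  3  1  2  1
1  1  1  0  2  1
0  3  1  2  1  2

0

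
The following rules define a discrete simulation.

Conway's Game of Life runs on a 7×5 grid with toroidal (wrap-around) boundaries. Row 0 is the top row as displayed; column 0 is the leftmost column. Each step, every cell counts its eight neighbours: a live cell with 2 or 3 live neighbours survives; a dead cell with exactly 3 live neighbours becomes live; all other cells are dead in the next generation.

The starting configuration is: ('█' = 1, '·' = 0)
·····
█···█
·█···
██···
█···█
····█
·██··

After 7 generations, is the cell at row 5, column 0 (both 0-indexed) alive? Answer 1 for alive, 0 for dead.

0

step 0: ·····
█···█
·█···
██···
█···█
····█
·██··
step 1: ██···
█····
·█··█
·█··█
·█··█
·█·██
·····
step 2: ██···
····█
·█··█
·████
·█··█
··███
·██·█
step 3: ·████
·█··█
·█··█
·█··█
·█···
····█
····█
step 4: ·██·█
·█··█
·████
·██··
·····
█····
··█·█
step 5: ·██·█
····█
····█
██···
·█···
·····
··█·█
step 6: ·██·█
····█
····█
██···
██···
·····
███··
step 7: ··█·█
····█
····█
·█··█
██···
··█··
█·██·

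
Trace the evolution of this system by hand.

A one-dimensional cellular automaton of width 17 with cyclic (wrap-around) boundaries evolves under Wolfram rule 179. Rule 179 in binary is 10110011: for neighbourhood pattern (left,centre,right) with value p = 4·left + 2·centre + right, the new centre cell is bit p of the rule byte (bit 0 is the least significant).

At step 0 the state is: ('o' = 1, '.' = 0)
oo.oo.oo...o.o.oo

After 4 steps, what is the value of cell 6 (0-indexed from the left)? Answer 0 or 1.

[0] oo.oo.oo...o.o.oo
[1] o.o..o..ooo.o.o.o
[2] .o.oo.oo.o.o.o.o.
[3] o.o..o..o.o.o.o.o
[4] .o.oo.oo.o.o.o.o.

1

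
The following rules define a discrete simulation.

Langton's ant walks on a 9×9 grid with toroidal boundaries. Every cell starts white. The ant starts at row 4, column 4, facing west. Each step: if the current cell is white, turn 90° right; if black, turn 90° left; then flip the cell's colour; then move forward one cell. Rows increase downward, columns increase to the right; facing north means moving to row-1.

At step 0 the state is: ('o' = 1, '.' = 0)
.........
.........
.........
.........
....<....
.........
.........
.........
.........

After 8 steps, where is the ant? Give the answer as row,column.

gen 0: .........
.........
.........
.........
....<....
.........
.........
.........
.........
gen 1: .........
.........
.........
....^....
....o....
.........
.........
.........
.........
gen 2: .........
.........
.........
....o>...
....o....
.........
.........
.........
.........
gen 3: .........
.........
.........
....oo...
....ov...
.........
.........
.........
.........
gen 4: .........
.........
.........
....oo...
....<o...
.........
.........
.........
.........
gen 5: .........
.........
.........
....oo...
.....o...
....v....
.........
.........
.........
gen 6: .........
.........
.........
....oo...
.....o...
...<o....
.........
.........
.........
gen 7: .........
.........
.........
....oo...
...^.o...
...oo....
.........
.........
.........
gen 8: .........
.........
.........
....oo...
...o>o...
...oo....
.........
.........
.........

4,4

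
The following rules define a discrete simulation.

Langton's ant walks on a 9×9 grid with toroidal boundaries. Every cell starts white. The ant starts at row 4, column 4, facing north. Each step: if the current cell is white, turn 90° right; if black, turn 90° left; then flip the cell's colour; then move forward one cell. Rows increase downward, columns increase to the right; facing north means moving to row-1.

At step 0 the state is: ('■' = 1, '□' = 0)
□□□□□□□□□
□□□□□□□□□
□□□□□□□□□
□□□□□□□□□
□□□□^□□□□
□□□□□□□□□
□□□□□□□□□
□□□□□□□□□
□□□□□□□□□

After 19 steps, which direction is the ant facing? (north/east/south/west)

west

k=0  □□□□□□□□□
□□□□□□□□□
□□□□□□□□□
□□□□□□□□□
□□□□^□□□□
□□□□□□□□□
□□□□□□□□□
□□□□□□□□□
□□□□□□□□□
k=1  □□□□□□□□□
□□□□□□□□□
□□□□□□□□□
□□□□□□□□□
□□□□■>□□□
□□□□□□□□□
□□□□□□□□□
□□□□□□□□□
□□□□□□□□□
k=2  □□□□□□□□□
□□□□□□□□□
□□□□□□□□□
□□□□□□□□□
□□□□■■□□□
□□□□□v□□□
□□□□□□□□□
□□□□□□□□□
□□□□□□□□□
k=3  □□□□□□□□□
□□□□□□□□□
□□□□□□□□□
□□□□□□□□□
□□□□■■□□□
□□□□<■□□□
□□□□□□□□□
□□□□□□□□□
□□□□□□□□□
k=4  □□□□□□□□□
□□□□□□□□□
□□□□□□□□□
□□□□□□□□□
□□□□^■□□□
□□□□■■□□□
□□□□□□□□□
□□□□□□□□□
□□□□□□□□□
k=5  □□□□□□□□□
□□□□□□□□□
□□□□□□□□□
□□□□□□□□□
□□□<□■□□□
□□□□■■□□□
□□□□□□□□□
□□□□□□□□□
□□□□□□□□□
k=6  □□□□□□□□□
□□□□□□□□□
□□□□□□□□□
□□□^□□□□□
□□□■□■□□□
□□□□■■□□□
□□□□□□□□□
□□□□□□□□□
□□□□□□□□□
k=7  □□□□□□□□□
□□□□□□□□□
□□□□□□□□□
□□□■>□□□□
□□□■□■□□□
□□□□■■□□□
□□□□□□□□□
□□□□□□□□□
□□□□□□□□□
k=8  □□□□□□□□□
□□□□□□□□□
□□□□□□□□□
□□□■■□□□□
□□□■v■□□□
□□□□■■□□□
□□□□□□□□□
□□□□□□□□□
□□□□□□□□□
k=9  □□□□□□□□□
□□□□□□□□□
□□□□□□□□□
□□□■■□□□□
□□□<■■□□□
□□□□■■□□□
□□□□□□□□□
□□□□□□□□□
□□□□□□□□□
k=10  □□□□□□□□□
□□□□□□□□□
□□□□□□□□□
□□□■■□□□□
□□□□■■□□□
□□□v■■□□□
□□□□□□□□□
□□□□□□□□□
□□□□□□□□□
k=11  □□□□□□□□□
□□□□□□□□□
□□□□□□□□□
□□□■■□□□□
□□□□■■□□□
□□<■■■□□□
□□□□□□□□□
□□□□□□□□□
□□□□□□□□□
k=12  □□□□□□□□□
□□□□□□□□□
□□□□□□□□□
□□□■■□□□□
□□^□■■□□□
□□■■■■□□□
□□□□□□□□□
□□□□□□□□□
□□□□□□□□□
k=13  □□□□□□□□□
□□□□□□□□□
□□□□□□□□□
□□□■■□□□□
□□■>■■□□□
□□■■■■□□□
□□□□□□□□□
□□□□□□□□□
□□□□□□□□□
k=14  □□□□□□□□□
□□□□□□□□□
□□□□□□□□□
□□□■■□□□□
□□■■■■□□□
□□■v■■□□□
□□□□□□□□□
□□□□□□□□□
□□□□□□□□□
k=15  □□□□□□□□□
□□□□□□□□□
□□□□□□□□□
□□□■■□□□□
□□■■■■□□□
□□■□>■□□□
□□□□□□□□□
□□□□□□□□□
□□□□□□□□□
k=16  □□□□□□□□□
□□□□□□□□□
□□□□□□□□□
□□□■■□□□□
□□■■^■□□□
□□■□□■□□□
□□□□□□□□□
□□□□□□□□□
□□□□□□□□□
k=17  □□□□□□□□□
□□□□□□□□□
□□□□□□□□□
□□□■■□□□□
□□■<□■□□□
□□■□□■□□□
□□□□□□□□□
□□□□□□□□□
□□□□□□□□□
k=18  □□□□□□□□□
□□□□□□□□□
□□□□□□□□□
□□□■■□□□□
□□■□□■□□□
□□■v□■□□□
□□□□□□□□□
□□□□□□□□□
□□□□□□□□□
k=19  □□□□□□□□□
□□□□□□□□□
□□□□□□□□□
□□□■■□□□□
□□■□□■□□□
□□<■□■□□□
□□□□□□□□□
□□□□□□□□□
□□□□□□□□□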